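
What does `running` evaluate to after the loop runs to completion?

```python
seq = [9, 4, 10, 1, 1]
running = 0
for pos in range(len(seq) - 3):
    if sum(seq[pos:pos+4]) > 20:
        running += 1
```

Let's trace through this code step by step.

Initialize: seq = [9, 4, 10, 1, 1]
Initialize: running = 0
Entering loop: for pos in range(len(seq) - 3):
After iteration 1: pos = 0, running = 1
After iteration 2: pos = 1, running = 1
Loop ends.

Final answer: 1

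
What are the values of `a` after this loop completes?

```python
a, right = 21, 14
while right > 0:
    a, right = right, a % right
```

Let's trace through this code step by step.

Initialize: a = 21
Initialize: right = 14
Entering loop: while right > 0:
After iteration 1: a = 14, right = 7
After iteration 2: a = 7, right = 0
Loop ends.

Final answer: 7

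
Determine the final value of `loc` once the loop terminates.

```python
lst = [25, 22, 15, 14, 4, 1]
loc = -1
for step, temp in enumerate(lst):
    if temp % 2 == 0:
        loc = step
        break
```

Let's trace through this code step by step.

Initialize: lst = [25, 22, 15, 14, 4, 1]
Initialize: loc = -1
Entering loop: for step, temp in enumerate(lst):
After iteration 1: step = 0, temp = 25, loc = -1
After iteration 2: step = 1, temp = 22, loc = 1
Loop ends.

Final answer: 1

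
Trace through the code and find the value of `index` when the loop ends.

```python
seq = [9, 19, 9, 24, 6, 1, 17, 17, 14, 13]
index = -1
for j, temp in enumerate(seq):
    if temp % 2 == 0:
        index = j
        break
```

Let's trace through this code step by step.

Initialize: seq = [9, 19, 9, 24, 6, 1, 17, 17, 14, 13]
Initialize: index = -1
Entering loop: for j, temp in enumerate(seq):
After iteration 1: j = 0, temp = 9, index = -1
After iteration 2: j = 1, temp = 19, index = -1
After iteration 3: j = 2, temp = 9, index = -1
After iteration 4: j = 3, temp = 24, index = 3
Loop ends.

Final answer: 3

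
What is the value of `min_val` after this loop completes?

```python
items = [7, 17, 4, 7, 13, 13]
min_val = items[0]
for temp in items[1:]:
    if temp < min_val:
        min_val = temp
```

Let's trace through this code step by step.

Initialize: items = [7, 17, 4, 7, 13, 13]
Initialize: min_val = 7
Entering loop: for temp in items[1:]:
After iteration 1: temp = 17, min_val = 7
After iteration 2: temp = 4, min_val = 4
After iteration 3: temp = 7, min_val = 4
After iteration 4: temp = 13, min_val = 4
After iteration 5: temp = 13, min_val = 4
Loop ends.

Final answer: 4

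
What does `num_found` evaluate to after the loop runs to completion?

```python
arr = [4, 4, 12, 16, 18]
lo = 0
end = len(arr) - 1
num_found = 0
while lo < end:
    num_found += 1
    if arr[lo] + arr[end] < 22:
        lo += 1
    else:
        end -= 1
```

Let's trace through this code step by step.

Initialize: arr = [4, 4, 12, 16, 18]
Initialize: lo = 0
Initialize: end = 4
Initialize: num_found = 0
Entering loop: while lo < end:
After iteration 1: lo = 0, end = 3, num_found = 1
After iteration 2: lo = 1, end = 3, num_found = 2
After iteration 3: lo = 2, end = 3, num_found = 3
After iteration 4: lo = 2, end = 2, num_found = 4
Loop ends.

Final answer: 4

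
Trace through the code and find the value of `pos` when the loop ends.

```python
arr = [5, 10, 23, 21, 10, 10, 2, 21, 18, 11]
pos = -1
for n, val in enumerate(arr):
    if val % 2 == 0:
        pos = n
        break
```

Let's trace through this code step by step.

Initialize: arr = [5, 10, 23, 21, 10, 10, 2, 21, 18, 11]
Initialize: pos = -1
Entering loop: for n, val in enumerate(arr):
After iteration 1: n = 0, val = 5, pos = -1
After iteration 2: n = 1, val = 10, pos = 1
Loop ends.

Final answer: 1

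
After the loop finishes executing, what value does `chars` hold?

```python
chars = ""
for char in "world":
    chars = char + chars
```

Let's trace through this code step by step.

Initialize: chars = ''
Entering loop: for char in "world":
After iteration 1: char = 'w', chars = 'w'
After iteration 2: char = 'o', chars = 'ow'
After iteration 3: char = 'r', chars = 'row'
After iteration 4: char = 'l', chars = 'lrow'
After iteration 5: char = 'd', chars = 'dlrow'
Loop ends.

Final answer: 'dlrow'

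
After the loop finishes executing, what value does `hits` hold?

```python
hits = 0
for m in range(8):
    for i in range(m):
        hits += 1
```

Let's trace through this code step by step.

Initialize: hits = 0
Entering loop: for m in range(8):
After iteration 1: m = 0, hits = 0
After iteration 2: m = 1, hits = 1, i = 0
After iteration 3: m = 2, hits = 3, i = 1
After iteration 4: m = 3, hits = 6, i = 2
After iteration 5: m = 4, hits = 10, i = 3
After iteration 6: m = 5, hits = 15, i = 4
After iteration 7: m = 6, hits = 21, i = 5
After iteration 8: m = 7, hits = 28, i = 6
Loop ends.

Final answer: 28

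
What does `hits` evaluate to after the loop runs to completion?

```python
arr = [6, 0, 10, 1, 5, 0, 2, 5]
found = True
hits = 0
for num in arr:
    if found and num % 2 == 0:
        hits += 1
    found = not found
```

Let's trace through this code step by step.

Initialize: arr = [6, 0, 10, 1, 5, 0, 2, 5]
Initialize: found = True
Initialize: hits = 0
Entering loop: for num in arr:
After iteration 1: num = 6, found = False, hits = 1
After iteration 2: num = 0, found = True, hits = 1
After iteration 3: num = 10, found = False, hits = 2
After iteration 4: num = 1, found = True, hits = 2
After iteration 5: num = 5, found = False, hits = 2
After iteration 6: num = 0, found = True, hits = 2
After iteration 7: num = 2, found = False, hits = 3
After iteration 8: num = 5, found = True, hits = 3
Loop ends.

Final answer: 3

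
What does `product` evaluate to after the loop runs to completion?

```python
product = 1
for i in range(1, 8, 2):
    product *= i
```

Let's trace through this code step by step.

Initialize: product = 1
Entering loop: for i in range(1, 8, 2):
After iteration 1: i = 1, product = 1
After iteration 2: i = 3, product = 3
After iteration 3: i = 5, product = 15
After iteration 4: i = 7, product = 105
Loop ends.

Final answer: 105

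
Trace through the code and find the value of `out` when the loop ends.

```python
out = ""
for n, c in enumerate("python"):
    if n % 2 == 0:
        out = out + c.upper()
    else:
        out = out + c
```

Let's trace through this code step by step.

Initialize: out = ''
Entering loop: for n, c in enumerate("python"):
After iteration 1: n = 0, c = 'p', out = 'P'
After iteration 2: n = 1, c = 'y', out = 'Py'
After iteration 3: n = 2, c = 't', out = 'PyT'
After iteration 4: n = 3, c = 'h', out = 'PyTh'
After iteration 5: n = 4, c = 'o', out = 'PyThO'
After iteration 6: n = 5, c = 'n', out = 'PyThOn'
Loop ends.

Final answer: 'PyThOn'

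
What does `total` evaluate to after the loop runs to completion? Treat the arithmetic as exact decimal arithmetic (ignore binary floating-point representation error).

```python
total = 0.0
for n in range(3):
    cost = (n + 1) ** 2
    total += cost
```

Let's trace through this code step by step.

Initialize: total = 0.0
Entering loop: for n in range(3):
After iteration 1: n = 0, total = 1.0, cost = 1
After iteration 2: n = 1, total = 5.0, cost = 4
After iteration 3: n = 2, total = 14.0, cost = 9
Loop ends.

Final answer: 14.0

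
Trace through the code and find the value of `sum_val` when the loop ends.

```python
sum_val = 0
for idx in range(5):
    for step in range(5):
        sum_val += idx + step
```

Let's trace through this code step by step.

Initialize: sum_val = 0
Entering loop: for idx in range(5):
After iteration 1: idx = 0, sum_val = 10
After iteration 2: idx = 1, sum_val = 25
After iteration 3: idx = 2, sum_val = 45
After iteration 4: idx = 3, sum_val = 70
After iteration 5: idx = 4, sum_val = 100
Loop ends.

Final answer: 100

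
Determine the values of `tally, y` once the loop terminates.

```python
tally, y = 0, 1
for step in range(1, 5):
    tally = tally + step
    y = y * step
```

Let's trace through this code step by step.

Initialize: tally = 0
Initialize: y = 1
Entering loop: for step in range(1, 5):
After iteration 1: step = 1, tally = 1, y = 1
After iteration 2: step = 2, tally = 3, y = 2
After iteration 3: step = 3, tally = 6, y = 6
After iteration 4: step = 4, tally = 10, y = 24
Loop ends.

Final answer: 10, 24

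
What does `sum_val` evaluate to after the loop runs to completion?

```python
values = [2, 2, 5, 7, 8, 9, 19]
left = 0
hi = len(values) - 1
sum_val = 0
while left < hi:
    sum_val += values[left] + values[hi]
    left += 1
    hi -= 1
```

Let's trace through this code step by step.

Initialize: values = [2, 2, 5, 7, 8, 9, 19]
Initialize: left = 0
Initialize: hi = 6
Initialize: sum_val = 0
Entering loop: while left < hi:
After iteration 1: left = 1, hi = 5, sum_val = 21
After iteration 2: left = 2, hi = 4, sum_val = 32
After iteration 3: left = 3, hi = 3, sum_val = 45
Loop ends.

Final answer: 45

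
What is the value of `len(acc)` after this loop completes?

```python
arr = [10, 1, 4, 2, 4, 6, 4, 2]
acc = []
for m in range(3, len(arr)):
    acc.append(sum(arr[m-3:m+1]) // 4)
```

Let's trace through this code step by step.

Initialize: arr = [10, 1, 4, 2, 4, 6, 4, 2]
Initialize: acc = []
Entering loop: for m in range(3, len(arr)):
After iteration 1: m = 3, acc = [4]
After iteration 2: m = 4, acc = [4, 2]
After iteration 3: m = 5, acc = [4, 2, 4]
After iteration 4: m = 6, acc = [4, 2, 4, 4]
After iteration 5: m = 7, acc = [4, 2, 4, 4, 4]
Loop ends.
len(acc) = 5

Final answer: 5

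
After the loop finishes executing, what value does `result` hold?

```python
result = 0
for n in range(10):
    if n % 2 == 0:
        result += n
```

Let's trace through this code step by step.

Initialize: result = 0
Entering loop: for n in range(10):
After iteration 1: n = 0, result = 0
After iteration 2: n = 1, result = 0
After iteration 3: n = 2, result = 2
After iteration 4: n = 3, result = 2
After iteration 5: n = 4, result = 6
After iteration 6: n = 5, result = 6
After iteration 7: n = 6, result = 12
After iteration 8: n = 7, result = 12
After iteration 9: n = 8, result = 20
After iteration 10: n = 9, result = 20
Loop ends.

Final answer: 20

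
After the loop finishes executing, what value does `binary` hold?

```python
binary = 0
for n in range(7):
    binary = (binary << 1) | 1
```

Let's trace through this code step by step.

Initialize: binary = 0
Entering loop: for n in range(7):
After iteration 1: n = 0, binary = 1
After iteration 2: n = 1, binary = 3
After iteration 3: n = 2, binary = 7
After iteration 4: n = 3, binary = 15
After iteration 5: n = 4, binary = 31
After iteration 6: n = 5, binary = 63
After iteration 7: n = 6, binary = 127
Loop ends.

Final answer: 127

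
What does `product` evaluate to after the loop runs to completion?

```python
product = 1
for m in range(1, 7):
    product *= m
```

Let's trace through this code step by step.

Initialize: product = 1
Entering loop: for m in range(1, 7):
After iteration 1: m = 1, product = 1
After iteration 2: m = 2, product = 2
After iteration 3: m = 3, product = 6
After iteration 4: m = 4, product = 24
After iteration 5: m = 5, product = 120
After iteration 6: m = 6, product = 720
Loop ends.

Final answer: 720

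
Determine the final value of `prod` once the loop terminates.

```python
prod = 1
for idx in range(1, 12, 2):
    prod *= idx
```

Let's trace through this code step by step.

Initialize: prod = 1
Entering loop: for idx in range(1, 12, 2):
After iteration 1: idx = 1, prod = 1
After iteration 2: idx = 3, prod = 3
After iteration 3: idx = 5, prod = 15
After iteration 4: idx = 7, prod = 105
After iteration 5: idx = 9, prod = 945
After iteration 6: idx = 11, prod = 10395
Loop ends.

Final answer: 10395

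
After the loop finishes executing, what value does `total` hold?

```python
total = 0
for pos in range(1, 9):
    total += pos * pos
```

Let's trace through this code step by step.

Initialize: total = 0
Entering loop: for pos in range(1, 9):
After iteration 1: pos = 1, total = 1
After iteration 2: pos = 2, total = 5
After iteration 3: pos = 3, total = 14
After iteration 4: pos = 4, total = 30
After iteration 5: pos = 5, total = 55
After iteration 6: pos = 6, total = 91
After iteration 7: pos = 7, total = 140
After iteration 8: pos = 8, total = 204
Loop ends.

Final answer: 204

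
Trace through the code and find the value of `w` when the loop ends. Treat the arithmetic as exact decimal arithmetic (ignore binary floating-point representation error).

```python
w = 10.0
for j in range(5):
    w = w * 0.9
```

Let's trace through this code step by step.

Initialize: w = 10.0
Entering loop: for j in range(5):
After iteration 1: j = 0, w = 9.0
After iteration 2: j = 1, w = 8.1
After iteration 3: j = 2, w = 7.29
After iteration 4: j = 3, w = 6.561
After iteration 5: j = 4, w = 5.9049
Loop ends.

Final answer: 5.9049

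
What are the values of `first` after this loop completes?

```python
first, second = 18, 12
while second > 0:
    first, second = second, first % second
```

Let's trace through this code step by step.

Initialize: first = 18
Initialize: second = 12
Entering loop: while second > 0:
After iteration 1: first = 12, second = 6
After iteration 2: first = 6, second = 0
Loop ends.

Final answer: 6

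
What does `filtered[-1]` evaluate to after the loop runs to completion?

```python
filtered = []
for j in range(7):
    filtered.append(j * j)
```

Let's trace through this code step by step.

Initialize: filtered = []
Entering loop: for j in range(7):
After iteration 1: j = 0, filtered = [0]
After iteration 2: j = 1, filtered = [0, 1]
After iteration 3: j = 2, filtered = [0, 1, 4]
After iteration 4: j = 3, filtered = [0, 1, 4, 9]
After iteration 5: j = 4, filtered = [0, 1, 4, 9, 16]
After iteration 6: j = 5, filtered = [0, 1, 4, 9, 16, 25]
After iteration 7: j = 6, filtered = [0, 1, 4, 9, 16, 25, 36]
Loop ends.
filtered[-1] = 36

Final answer: 36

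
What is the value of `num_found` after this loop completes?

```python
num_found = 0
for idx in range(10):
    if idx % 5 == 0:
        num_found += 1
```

Let's trace through this code step by step.

Initialize: num_found = 0
Entering loop: for idx in range(10):
After iteration 1: idx = 0, num_found = 1
After iteration 2: idx = 1, num_found = 1
After iteration 3: idx = 2, num_found = 1
After iteration 4: idx = 3, num_found = 1
After iteration 5: idx = 4, num_found = 1
After iteration 6: idx = 5, num_found = 2
After iteration 7: idx = 6, num_found = 2
After iteration 8: idx = 7, num_found = 2
After iteration 9: idx = 8, num_found = 2
After iteration 10: idx = 9, num_found = 2
Loop ends.

Final answer: 2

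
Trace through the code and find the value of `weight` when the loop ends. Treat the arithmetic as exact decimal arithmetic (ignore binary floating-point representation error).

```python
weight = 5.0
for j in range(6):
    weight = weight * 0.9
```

Let's trace through this code step by step.

Initialize: weight = 5.0
Entering loop: for j in range(6):
After iteration 1: j = 0, weight = 4.5
After iteration 2: j = 1, weight = 4.05
After iteration 3: j = 2, weight = 3.645
After iteration 4: j = 3, weight = 3.2805
After iteration 5: j = 4, weight = 2.95245
After iteration 6: j = 5, weight = 2.657205
Loop ends.

Final answer: 2.657205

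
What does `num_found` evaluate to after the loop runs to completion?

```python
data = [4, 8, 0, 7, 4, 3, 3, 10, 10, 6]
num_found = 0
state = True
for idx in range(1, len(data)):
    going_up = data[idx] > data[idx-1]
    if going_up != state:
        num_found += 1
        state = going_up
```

Let's trace through this code step by step.

Initialize: data = [4, 8, 0, 7, 4, 3, 3, 10, 10, 6]
Initialize: num_found = 0
Initialize: state = True
Entering loop: for idx in range(1, len(data)):
After iteration 1: idx = 1, num_found = 0, state = True, going_up = True
After iteration 2: idx = 2, num_found = 1, state = False, going_up = False
After iteration 3: idx = 3, num_found = 2, state = True, going_up = True
After iteration 4: idx = 4, num_found = 3, state = False, going_up = False
After iteration 5: idx = 5, num_found = 3, state = False, going_up = False
After iteration 6: idx = 6, num_found = 3, state = False, going_up = False
After iteration 7: idx = 7, num_found = 4, state = True, going_up = True
After iteration 8: idx = 8, num_found = 5, state = False, going_up = False
After iteration 9: idx = 9, num_found = 5, state = False, going_up = False
Loop ends.

Final answer: 5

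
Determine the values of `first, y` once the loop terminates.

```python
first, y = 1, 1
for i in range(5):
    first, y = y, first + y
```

Let's trace through this code step by step.

Initialize: first = 1
Initialize: y = 1
Entering loop: for i in range(5):
After iteration 1: i = 0, first = 1, y = 2
After iteration 2: i = 1, first = 2, y = 3
After iteration 3: i = 2, first = 3, y = 5
After iteration 4: i = 3, first = 5, y = 8
After iteration 5: i = 4, first = 8, y = 13
Loop ends.

Final answer: 8, 13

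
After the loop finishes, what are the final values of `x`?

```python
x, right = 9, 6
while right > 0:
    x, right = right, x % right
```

Let's trace through this code step by step.

Initialize: x = 9
Initialize: right = 6
Entering loop: while right > 0:
After iteration 1: x = 6, right = 3
After iteration 2: x = 3, right = 0
Loop ends.

Final answer: 3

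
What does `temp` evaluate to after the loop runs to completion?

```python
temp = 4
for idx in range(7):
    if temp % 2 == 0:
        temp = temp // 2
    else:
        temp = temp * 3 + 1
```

Let's trace through this code step by step.

Initialize: temp = 4
Entering loop: for idx in range(7):
After iteration 1: idx = 0, temp = 2
After iteration 2: idx = 1, temp = 1
After iteration 3: idx = 2, temp = 4
After iteration 4: idx = 3, temp = 2
After iteration 5: idx = 4, temp = 1
After iteration 6: idx = 5, temp = 4
After iteration 7: idx = 6, temp = 2
Loop ends.

Final answer: 2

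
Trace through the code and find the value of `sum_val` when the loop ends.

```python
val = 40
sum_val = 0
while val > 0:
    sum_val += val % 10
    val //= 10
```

Let's trace through this code step by step.

Initialize: val = 40
Initialize: sum_val = 0
Entering loop: while val > 0:
After iteration 1: val = 4, sum_val = 0
After iteration 2: val = 0, sum_val = 4
Loop ends.

Final answer: 4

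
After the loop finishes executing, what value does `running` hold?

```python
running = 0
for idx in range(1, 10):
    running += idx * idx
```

Let's trace through this code step by step.

Initialize: running = 0
Entering loop: for idx in range(1, 10):
After iteration 1: idx = 1, running = 1
After iteration 2: idx = 2, running = 5
After iteration 3: idx = 3, running = 14
After iteration 4: idx = 4, running = 30
After iteration 5: idx = 5, running = 55
After iteration 6: idx = 6, running = 91
After iteration 7: idx = 7, running = 140
After iteration 8: idx = 8, running = 204
After iteration 9: idx = 9, running = 285
Loop ends.

Final answer: 285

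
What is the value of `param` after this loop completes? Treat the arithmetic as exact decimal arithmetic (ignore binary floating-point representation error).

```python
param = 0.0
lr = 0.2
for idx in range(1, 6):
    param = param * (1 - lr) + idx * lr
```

Let's trace through this code step by step.

Initialize: param = 0.0
Initialize: lr = 0.2
Entering loop: for idx in range(1, 6):
After iteration 1: idx = 1, param = 0.2
After iteration 2: idx = 2, param = 0.56
After iteration 3: idx = 3, param = 1.048
After iteration 4: idx = 4, param = 1.6384
After iteration 5: idx = 5, param = 2.31072
Loop ends.

Final answer: 2.31072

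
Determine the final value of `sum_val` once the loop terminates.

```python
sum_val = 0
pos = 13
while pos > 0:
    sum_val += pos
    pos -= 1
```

Let's trace through this code step by step.

Initialize: sum_val = 0
Initialize: pos = 13
Entering loop: while pos > 0:
After iteration 1: sum_val = 13, pos = 12
After iteration 2: sum_val = 25, pos = 11
After iteration 3: sum_val = 36, pos = 10
After iteration 4: sum_val = 46, pos = 9
After iteration 5: sum_val = 55, pos = 8
After iteration 6: sum_val = 63, pos = 7
After iteration 7: sum_val = 70, pos = 6
After iteration 8: sum_val = 76, pos = 5
After iteration 9: sum_val = 81, pos = 4
After iteration 10: sum_val = 85, pos = 3
After iteration 11: sum_val = 88, pos = 2
After iteration 12: sum_val = 90, pos = 1
After iteration 13: sum_val = 91, pos = 0
Loop ends.

Final answer: 91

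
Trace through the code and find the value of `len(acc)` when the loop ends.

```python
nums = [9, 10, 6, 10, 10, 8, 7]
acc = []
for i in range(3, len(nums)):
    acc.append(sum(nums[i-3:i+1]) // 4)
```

Let's trace through this code step by step.

Initialize: nums = [9, 10, 6, 10, 10, 8, 7]
Initialize: acc = []
Entering loop: for i in range(3, len(nums)):
After iteration 1: i = 3, acc = [8]
After iteration 2: i = 4, acc = [8, 9]
After iteration 3: i = 5, acc = [8, 9, 8]
After iteration 4: i = 6, acc = [8, 9, 8, 8]
Loop ends.
len(acc) = 4

Final answer: 4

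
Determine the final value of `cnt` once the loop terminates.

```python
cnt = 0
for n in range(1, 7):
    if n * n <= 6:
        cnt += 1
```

Let's trace through this code step by step.

Initialize: cnt = 0
Entering loop: for n in range(1, 7):
After iteration 1: n = 1, cnt = 1
After iteration 2: n = 2, cnt = 2
After iteration 3: n = 3, cnt = 2
After iteration 4: n = 4, cnt = 2
After iteration 5: n = 5, cnt = 2
After iteration 6: n = 6, cnt = 2
Loop ends.

Final answer: 2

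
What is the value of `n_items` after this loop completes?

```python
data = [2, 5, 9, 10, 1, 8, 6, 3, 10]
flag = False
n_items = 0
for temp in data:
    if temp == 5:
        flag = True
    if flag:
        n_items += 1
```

Let's trace through this code step by step.

Initialize: data = [2, 5, 9, 10, 1, 8, 6, 3, 10]
Initialize: flag = False
Initialize: n_items = 0
Entering loop: for temp in data:
After iteration 1: temp = 2, flag = False, n_items = 0
After iteration 2: temp = 5, flag = True, n_items = 1
After iteration 3: temp = 9, flag = True, n_items = 2
After iteration 4: temp = 10, flag = True, n_items = 3
After iteration 5: temp = 1, flag = True, n_items = 4
After iteration 6: temp = 8, flag = True, n_items = 5
After iteration 7: temp = 6, flag = True, n_items = 6
After iteration 8: temp = 3, flag = True, n_items = 7
After iteration 9: temp = 10, flag = True, n_items = 8
Loop ends.

Final answer: 8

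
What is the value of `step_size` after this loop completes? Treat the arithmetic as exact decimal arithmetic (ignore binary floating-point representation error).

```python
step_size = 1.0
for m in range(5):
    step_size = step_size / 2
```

Let's trace through this code step by step.

Initialize: step_size = 1.0
Entering loop: for m in range(5):
After iteration 1: m = 0, step_size = 0.5
After iteration 2: m = 1, step_size = 0.25
After iteration 3: m = 2, step_size = 0.125
After iteration 4: m = 3, step_size = 0.0625
After iteration 5: m = 4, step_size = 0.03125
Loop ends.

Final answer: 0.03125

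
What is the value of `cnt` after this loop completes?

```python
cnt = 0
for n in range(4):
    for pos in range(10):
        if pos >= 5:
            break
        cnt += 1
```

Let's trace through this code step by step.

Initialize: cnt = 0
Entering loop: for n in range(4):
After iteration 1: n = 0, cnt = 5
After iteration 2: n = 1, cnt = 10
After iteration 3: n = 2, cnt = 15
After iteration 4: n = 3, cnt = 20
Loop ends.

Final answer: 20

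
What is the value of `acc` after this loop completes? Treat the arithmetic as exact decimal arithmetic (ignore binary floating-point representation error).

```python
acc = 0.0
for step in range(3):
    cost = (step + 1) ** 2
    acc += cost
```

Let's trace through this code step by step.

Initialize: acc = 0.0
Entering loop: for step in range(3):
After iteration 1: step = 0, acc = 1.0, cost = 1
After iteration 2: step = 1, acc = 5.0, cost = 4
After iteration 3: step = 2, acc = 14.0, cost = 9
Loop ends.

Final answer: 14.0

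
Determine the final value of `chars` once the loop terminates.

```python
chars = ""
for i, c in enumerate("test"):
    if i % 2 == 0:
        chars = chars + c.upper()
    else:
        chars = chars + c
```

Let's trace through this code step by step.

Initialize: chars = ''
Entering loop: for i, c in enumerate("test"):
After iteration 1: i = 0, c = 't', chars = 'T'
After iteration 2: i = 1, c = 'e', chars = 'Te'
After iteration 3: i = 2, c = 's', chars = 'TeS'
After iteration 4: i = 3, c = 't', chars = 'TeSt'
Loop ends.

Final answer: 'TeSt'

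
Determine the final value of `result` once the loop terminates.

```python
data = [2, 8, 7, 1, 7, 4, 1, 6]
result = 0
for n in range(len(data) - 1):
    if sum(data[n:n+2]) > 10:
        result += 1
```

Let's trace through this code step by step.

Initialize: data = [2, 8, 7, 1, 7, 4, 1, 6]
Initialize: result = 0
Entering loop: for n in range(len(data) - 1):
After iteration 1: n = 0, result = 0
After iteration 2: n = 1, result = 1
After iteration 3: n = 2, result = 1
After iteration 4: n = 3, result = 1
After iteration 5: n = 4, result = 2
After iteration 6: n = 5, result = 2
After iteration 7: n = 6, result = 2
Loop ends.

Final answer: 2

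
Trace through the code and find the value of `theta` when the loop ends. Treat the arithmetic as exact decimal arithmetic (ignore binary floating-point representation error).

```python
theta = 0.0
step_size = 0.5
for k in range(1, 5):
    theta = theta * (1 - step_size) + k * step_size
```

Let's trace through this code step by step.

Initialize: theta = 0.0
Initialize: step_size = 0.5
Entering loop: for k in range(1, 5):
After iteration 1: k = 1, theta = 0.5
After iteration 2: k = 2, theta = 1.25
After iteration 3: k = 3, theta = 2.125
After iteration 4: k = 4, theta = 3.0625
Loop ends.

Final answer: 3.0625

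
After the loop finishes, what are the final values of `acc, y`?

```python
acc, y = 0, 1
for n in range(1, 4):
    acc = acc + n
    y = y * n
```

Let's trace through this code step by step.

Initialize: acc = 0
Initialize: y = 1
Entering loop: for n in range(1, 4):
After iteration 1: n = 1, acc = 1, y = 1
After iteration 2: n = 2, acc = 3, y = 2
After iteration 3: n = 3, acc = 6, y = 6
Loop ends.

Final answer: 6, 6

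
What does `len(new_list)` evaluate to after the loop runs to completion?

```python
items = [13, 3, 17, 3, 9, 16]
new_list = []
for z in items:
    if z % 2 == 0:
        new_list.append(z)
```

Let's trace through this code step by step.

Initialize: items = [13, 3, 17, 3, 9, 16]
Initialize: new_list = []
Entering loop: for z in items:
After iteration 1: z = 13, new_list = []
After iteration 2: z = 3, new_list = []
After iteration 3: z = 17, new_list = []
After iteration 4: z = 3, new_list = []
After iteration 5: z = 9, new_list = []
After iteration 6: z = 16, new_list = [16]
Loop ends.
len(new_list) = 1

Final answer: 1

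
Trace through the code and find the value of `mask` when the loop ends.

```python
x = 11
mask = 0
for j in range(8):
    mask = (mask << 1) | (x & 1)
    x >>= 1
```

Let's trace through this code step by step.

Initialize: x = 11
Initialize: mask = 0
Entering loop: for j in range(8):
After iteration 1: j = 0, x = 5, mask = 1
After iteration 2: j = 1, x = 2, mask = 3
After iteration 3: j = 2, x = 1, mask = 6
After iteration 4: j = 3, x = 0, mask = 13
After iteration 5: j = 4, x = 0, mask = 26
After iteration 6: j = 5, x = 0, mask = 52
After iteration 7: j = 6, x = 0, mask = 104
After iteration 8: j = 7, x = 0, mask = 208
Loop ends.

Final answer: 208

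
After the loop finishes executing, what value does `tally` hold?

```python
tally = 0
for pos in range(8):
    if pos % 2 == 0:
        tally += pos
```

Let's trace through this code step by step.

Initialize: tally = 0
Entering loop: for pos in range(8):
After iteration 1: pos = 0, tally = 0
After iteration 2: pos = 1, tally = 0
After iteration 3: pos = 2, tally = 2
After iteration 4: pos = 3, tally = 2
After iteration 5: pos = 4, tally = 6
After iteration 6: pos = 5, tally = 6
After iteration 7: pos = 6, tally = 12
After iteration 8: pos = 7, tally = 12
Loop ends.

Final answer: 12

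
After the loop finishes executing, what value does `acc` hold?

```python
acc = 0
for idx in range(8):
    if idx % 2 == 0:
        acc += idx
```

Let's trace through this code step by step.

Initialize: acc = 0
Entering loop: for idx in range(8):
After iteration 1: idx = 0, acc = 0
After iteration 2: idx = 1, acc = 0
After iteration 3: idx = 2, acc = 2
After iteration 4: idx = 3, acc = 2
After iteration 5: idx = 4, acc = 6
After iteration 6: idx = 5, acc = 6
After iteration 7: idx = 6, acc = 12
After iteration 8: idx = 7, acc = 12
Loop ends.

Final answer: 12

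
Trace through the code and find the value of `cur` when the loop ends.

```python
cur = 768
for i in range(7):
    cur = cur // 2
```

Let's trace through this code step by step.

Initialize: cur = 768
Entering loop: for i in range(7):
After iteration 1: i = 0, cur = 384
After iteration 2: i = 1, cur = 192
After iteration 3: i = 2, cur = 96
After iteration 4: i = 3, cur = 48
After iteration 5: i = 4, cur = 24
After iteration 6: i = 5, cur = 12
After iteration 7: i = 6, cur = 6
Loop ends.

Final answer: 6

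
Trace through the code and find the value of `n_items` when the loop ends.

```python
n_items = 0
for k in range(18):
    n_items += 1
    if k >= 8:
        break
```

Let's trace through this code step by step.

Initialize: n_items = 0
Entering loop: for k in range(18):
After iteration 1: k = 0, n_items = 1
After iteration 2: k = 1, n_items = 2
After iteration 3: k = 2, n_items = 3
After iteration 4: k = 3, n_items = 4
After iteration 5: k = 4, n_items = 5
After iteration 6: k = 5, n_items = 6
After iteration 7: k = 6, n_items = 7
After iteration 8: k = 7, n_items = 8
After iteration 9: k = 8, n_items = 9
Loop ends.

Final answer: 9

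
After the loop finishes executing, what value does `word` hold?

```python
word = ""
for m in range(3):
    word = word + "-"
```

Let's trace through this code step by step.

Initialize: word = ''
Entering loop: for m in range(3):
After iteration 1: m = 0, word = '-'
After iteration 2: m = 1, word = '--'
After iteration 3: m = 2, word = '---'
Loop ends.

Final answer: '---'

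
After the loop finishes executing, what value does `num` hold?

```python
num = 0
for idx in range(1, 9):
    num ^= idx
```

Let's trace through this code step by step.

Initialize: num = 0
Entering loop: for idx in range(1, 9):
After iteration 1: idx = 1, num = 1
After iteration 2: idx = 2, num = 3
After iteration 3: idx = 3, num = 0
After iteration 4: idx = 4, num = 4
After iteration 5: idx = 5, num = 1
After iteration 6: idx = 6, num = 7
After iteration 7: idx = 7, num = 0
After iteration 8: idx = 8, num = 8
Loop ends.

Final answer: 8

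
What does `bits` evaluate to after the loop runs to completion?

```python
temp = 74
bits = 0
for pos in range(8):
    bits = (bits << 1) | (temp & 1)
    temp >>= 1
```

Let's trace through this code step by step.

Initialize: temp = 74
Initialize: bits = 0
Entering loop: for pos in range(8):
After iteration 1: pos = 0, temp = 37, bits = 0
After iteration 2: pos = 1, temp = 18, bits = 1
After iteration 3: pos = 2, temp = 9, bits = 2
After iteration 4: pos = 3, temp = 4, bits = 5
After iteration 5: pos = 4, temp = 2, bits = 10
After iteration 6: pos = 5, temp = 1, bits = 20
After iteration 7: pos = 6, temp = 0, bits = 41
After iteration 8: pos = 7, temp = 0, bits = 82
Loop ends.

Final answer: 82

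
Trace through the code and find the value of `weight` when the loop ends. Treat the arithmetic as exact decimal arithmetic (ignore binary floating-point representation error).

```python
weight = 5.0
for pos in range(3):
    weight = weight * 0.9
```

Let's trace through this code step by step.

Initialize: weight = 5.0
Entering loop: for pos in range(3):
After iteration 1: pos = 0, weight = 4.5
After iteration 2: pos = 1, weight = 4.05
After iteration 3: pos = 2, weight = 3.645
Loop ends.

Final answer: 3.645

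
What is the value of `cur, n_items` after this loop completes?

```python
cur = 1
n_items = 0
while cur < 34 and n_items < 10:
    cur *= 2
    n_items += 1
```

Let's trace through this code step by step.

Initialize: cur = 1
Initialize: n_items = 0
Entering loop: while cur < 34 and n_items < 10:
After iteration 1: cur = 2, n_items = 1
After iteration 2: cur = 4, n_items = 2
After iteration 3: cur = 8, n_items = 3
After iteration 4: cur = 16, n_items = 4
After iteration 5: cur = 32, n_items = 5
After iteration 6: cur = 64, n_items = 6
Loop ends.

Final answer: 64, 6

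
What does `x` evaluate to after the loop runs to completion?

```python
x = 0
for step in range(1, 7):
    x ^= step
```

Let's trace through this code step by step.

Initialize: x = 0
Entering loop: for step in range(1, 7):
After iteration 1: step = 1, x = 1
After iteration 2: step = 2, x = 3
After iteration 3: step = 3, x = 0
After iteration 4: step = 4, x = 4
After iteration 5: step = 5, x = 1
After iteration 6: step = 6, x = 7
Loop ends.

Final answer: 7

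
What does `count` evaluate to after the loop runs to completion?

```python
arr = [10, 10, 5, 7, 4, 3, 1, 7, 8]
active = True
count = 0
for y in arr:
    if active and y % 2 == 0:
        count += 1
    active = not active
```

Let's trace through this code step by step.

Initialize: arr = [10, 10, 5, 7, 4, 3, 1, 7, 8]
Initialize: active = True
Initialize: count = 0
Entering loop: for y in arr:
After iteration 1: y = 10, active = False, count = 1
After iteration 2: y = 10, active = True, count = 1
After iteration 3: y = 5, active = False, count = 1
After iteration 4: y = 7, active = True, count = 1
After iteration 5: y = 4, active = False, count = 2
After iteration 6: y = 3, active = True, count = 2
After iteration 7: y = 1, active = False, count = 2
After iteration 8: y = 7, active = True, count = 2
After iteration 9: y = 8, active = False, count = 3
Loop ends.

Final answer: 3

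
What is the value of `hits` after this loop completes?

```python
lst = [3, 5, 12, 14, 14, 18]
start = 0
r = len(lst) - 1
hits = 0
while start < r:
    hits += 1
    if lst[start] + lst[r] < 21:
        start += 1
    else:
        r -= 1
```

Let's trace through this code step by step.

Initialize: lst = [3, 5, 12, 14, 14, 18]
Initialize: start = 0
Initialize: r = 5
Initialize: hits = 0
Entering loop: while start < r:
After iteration 1: start = 0, r = 4, hits = 1
After iteration 2: start = 1, r = 4, hits = 2
After iteration 3: start = 2, r = 4, hits = 3
After iteration 4: start = 2, r = 3, hits = 4
After iteration 5: start = 2, r = 2, hits = 5
Loop ends.

Final answer: 5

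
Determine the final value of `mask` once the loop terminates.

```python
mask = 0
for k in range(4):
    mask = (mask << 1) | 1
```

Let's trace through this code step by step.

Initialize: mask = 0
Entering loop: for k in range(4):
After iteration 1: k = 0, mask = 1
After iteration 2: k = 1, mask = 3
After iteration 3: k = 2, mask = 7
After iteration 4: k = 3, mask = 15
Loop ends.

Final answer: 15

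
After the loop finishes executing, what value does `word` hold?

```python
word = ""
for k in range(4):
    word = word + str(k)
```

Let's trace through this code step by step.

Initialize: word = ''
Entering loop: for k in range(4):
After iteration 1: k = 0, word = '0'
After iteration 2: k = 1, word = '01'
After iteration 3: k = 2, word = '012'
After iteration 4: k = 3, word = '0123'
Loop ends.

Final answer: '0123'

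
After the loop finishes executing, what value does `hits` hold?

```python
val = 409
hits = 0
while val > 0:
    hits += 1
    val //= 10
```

Let's trace through this code step by step.

Initialize: val = 409
Initialize: hits = 0
Entering loop: while val > 0:
After iteration 1: val = 40, hits = 1
After iteration 2: val = 4, hits = 2
After iteration 3: val = 0, hits = 3
Loop ends.

Final answer: 3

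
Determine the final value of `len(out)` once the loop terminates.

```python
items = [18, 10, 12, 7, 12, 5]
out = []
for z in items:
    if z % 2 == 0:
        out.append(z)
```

Let's trace through this code step by step.

Initialize: items = [18, 10, 12, 7, 12, 5]
Initialize: out = []
Entering loop: for z in items:
After iteration 1: z = 18, out = [18]
After iteration 2: z = 10, out = [18, 10]
After iteration 3: z = 12, out = [18, 10, 12]
After iteration 4: z = 7, out = [18, 10, 12]
After iteration 5: z = 12, out = [18, 10, 12, 12]
After iteration 6: z = 5, out = [18, 10, 12, 12]
Loop ends.
len(out) = 4

Final answer: 4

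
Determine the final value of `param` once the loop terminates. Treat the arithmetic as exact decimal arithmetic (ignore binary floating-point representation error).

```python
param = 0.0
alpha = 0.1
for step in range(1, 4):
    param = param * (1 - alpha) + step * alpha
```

Let's trace through this code step by step.

Initialize: param = 0.0
Initialize: alpha = 0.1
Entering loop: for step in range(1, 4):
After iteration 1: step = 1, param = 0.1
After iteration 2: step = 2, param = 0.29
After iteration 3: step = 3, param = 0.561
Loop ends.

Final answer: 0.561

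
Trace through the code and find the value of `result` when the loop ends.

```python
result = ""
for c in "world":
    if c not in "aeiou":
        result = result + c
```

Let's trace through this code step by step.

Initialize: result = ''
Entering loop: for c in "world":
After iteration 1: c = 'w', result = 'w'
After iteration 2: c = 'o', result = 'w'
After iteration 3: c = 'r', result = 'wr'
After iteration 4: c = 'l', result = 'wrl'
After iteration 5: c = 'd', result = 'wrld'
Loop ends.

Final answer: 'wrld'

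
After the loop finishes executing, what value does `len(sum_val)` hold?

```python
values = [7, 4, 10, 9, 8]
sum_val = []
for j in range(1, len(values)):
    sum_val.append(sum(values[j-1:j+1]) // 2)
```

Let's trace through this code step by step.

Initialize: values = [7, 4, 10, 9, 8]
Initialize: sum_val = []
Entering loop: for j in range(1, len(values)):
After iteration 1: j = 1, sum_val = [5]
After iteration 2: j = 2, sum_val = [5, 7]
After iteration 3: j = 3, sum_val = [5, 7, 9]
After iteration 4: j = 4, sum_val = [5, 7, 9, 8]
Loop ends.
len(sum_val) = 4

Final answer: 4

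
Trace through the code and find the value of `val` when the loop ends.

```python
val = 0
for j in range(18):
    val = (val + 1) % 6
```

Let's trace through this code step by step.

Initialize: val = 0
Entering loop: for j in range(18):
After iteration 1: j = 0, val = 1
After iteration 2: j = 1, val = 2
After iteration 3: j = 2, val = 3
After iteration 4: j = 3, val = 4
After iteration 5: j = 4, val = 5
After iteration 6: j = 5, val = 0
After iteration 7: j = 6, val = 1
After iteration 8: j = 7, val = 2
After iteration 9: j = 8, val = 3
After iteration 10: j = 9, val = 4
After iteration 11: j = 10, val = 5
After iteration 12: j = 11, val = 0
After iteration 13: j = 12, val = 1
After iteration 14: j = 13, val = 2
After iteration 15: j = 14, val = 3
After iteration 16: j = 15, val = 4
After iteration 17: j = 16, val = 5
After iteration 18: j = 17, val = 0
Loop ends.

Final answer: 0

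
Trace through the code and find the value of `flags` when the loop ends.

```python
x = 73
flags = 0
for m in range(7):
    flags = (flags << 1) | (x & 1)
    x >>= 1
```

Let's trace through this code step by step.

Initialize: x = 73
Initialize: flags = 0
Entering loop: for m in range(7):
After iteration 1: m = 0, x = 36, flags = 1
After iteration 2: m = 1, x = 18, flags = 2
After iteration 3: m = 2, x = 9, flags = 4
After iteration 4: m = 3, x = 4, flags = 9
After iteration 5: m = 4, x = 2, flags = 18
After iteration 6: m = 5, x = 1, flags = 36
After iteration 7: m = 6, x = 0, flags = 73
Loop ends.

Final answer: 73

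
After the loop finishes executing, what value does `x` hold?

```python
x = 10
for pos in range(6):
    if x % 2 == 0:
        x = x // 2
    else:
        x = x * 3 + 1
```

Let's trace through this code step by step.

Initialize: x = 10
Entering loop: for pos in range(6):
After iteration 1: pos = 0, x = 5
After iteration 2: pos = 1, x = 16
After iteration 3: pos = 2, x = 8
After iteration 4: pos = 3, x = 4
After iteration 5: pos = 4, x = 2
After iteration 6: pos = 5, x = 1
Loop ends.

Final answer: 1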